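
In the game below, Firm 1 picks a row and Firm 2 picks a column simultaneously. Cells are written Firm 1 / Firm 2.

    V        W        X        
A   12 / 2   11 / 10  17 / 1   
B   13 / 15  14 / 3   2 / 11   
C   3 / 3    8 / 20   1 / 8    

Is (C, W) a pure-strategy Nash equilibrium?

No

Holding Firm 2 at W: Firm 1 gets 8 from C but could get 14 by switching to B. Firm 1 has a profitable deviation.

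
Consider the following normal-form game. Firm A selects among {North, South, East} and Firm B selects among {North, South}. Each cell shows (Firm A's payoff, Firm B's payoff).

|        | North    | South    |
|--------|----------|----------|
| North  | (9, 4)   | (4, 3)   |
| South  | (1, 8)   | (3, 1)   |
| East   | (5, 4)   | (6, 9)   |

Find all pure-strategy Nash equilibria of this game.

Find each player's best response to every opponent strategy; NE are the intersections.
Firm A's best responses — vs North: North (payoff 9); vs South: East (payoff 6).
Firm B's best responses — vs North: North (payoff 4); vs South: North (payoff 8); vs East: South (payoff 9).
Mutual best responses occur at (North, North) and (East, South); at each, neither player gains by switching.

(North, North) and (East, South)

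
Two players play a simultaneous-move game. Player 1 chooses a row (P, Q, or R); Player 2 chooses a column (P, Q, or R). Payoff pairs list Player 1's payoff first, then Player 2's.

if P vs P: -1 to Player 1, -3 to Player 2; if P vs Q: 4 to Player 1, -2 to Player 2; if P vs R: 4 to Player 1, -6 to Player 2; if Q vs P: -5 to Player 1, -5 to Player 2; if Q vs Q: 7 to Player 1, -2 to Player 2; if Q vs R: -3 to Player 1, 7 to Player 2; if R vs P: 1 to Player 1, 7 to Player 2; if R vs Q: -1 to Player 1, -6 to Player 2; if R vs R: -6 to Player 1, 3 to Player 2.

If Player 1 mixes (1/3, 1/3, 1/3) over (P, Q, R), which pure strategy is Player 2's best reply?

R

Compute Player 2's expected payoff from each pure strategy against the given mix.
P: (1/3)·(-3) + (1/3)·(-5) + (1/3)·7 = -1/3
Q: (1/3)·(-2) + (1/3)·(-2) + (1/3)·(-6) = -10/3
R: (1/3)·(-6) + (1/3)·7 + (1/3)·3 = 4/3
Highest expected payoff is 4/3, from R.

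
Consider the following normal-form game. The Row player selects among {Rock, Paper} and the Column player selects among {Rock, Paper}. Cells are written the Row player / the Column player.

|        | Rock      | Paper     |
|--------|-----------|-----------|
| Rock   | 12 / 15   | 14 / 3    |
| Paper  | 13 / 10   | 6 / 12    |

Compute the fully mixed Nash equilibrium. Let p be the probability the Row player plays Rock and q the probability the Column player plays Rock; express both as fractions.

p = 1/7, q = 8/9

Each player's mixing probability is pinned down by making the *other* player indifferent.
The Column player indifferent between Rock and Paper: p·15 + (1−p)·10 = p·3 + (1−p)·12 ⟹ 10 + 5p = 12 + (-9)p ⟹ p = 1/7.
The Row player indifferent between Rock and Paper: q·12 + (1−q)·14 = q·13 + (1−q)·6 ⟹ 14 + (-2)q = 6 + 7q ⟹ q = 8/9.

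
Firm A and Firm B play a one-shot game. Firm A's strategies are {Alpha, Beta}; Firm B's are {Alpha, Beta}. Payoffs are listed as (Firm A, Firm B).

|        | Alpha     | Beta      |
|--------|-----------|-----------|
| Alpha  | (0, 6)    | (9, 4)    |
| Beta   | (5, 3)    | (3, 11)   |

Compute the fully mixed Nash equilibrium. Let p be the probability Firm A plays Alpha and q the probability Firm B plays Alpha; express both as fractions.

Each player's mixing probability is pinned down by making the *other* player indifferent.
Firm B indifferent between Alpha and Beta: p·6 + (1−p)·3 = p·4 + (1−p)·11 ⟹ 3 + 3p = 11 + (-7)p ⟹ p = 4/5.
Firm A indifferent between Alpha and Beta: q·0 + (1−q)·9 = q·5 + (1−q)·3 ⟹ 9 + (-9)q = 3 + 2q ⟹ q = 6/11.

p = 4/5, q = 6/11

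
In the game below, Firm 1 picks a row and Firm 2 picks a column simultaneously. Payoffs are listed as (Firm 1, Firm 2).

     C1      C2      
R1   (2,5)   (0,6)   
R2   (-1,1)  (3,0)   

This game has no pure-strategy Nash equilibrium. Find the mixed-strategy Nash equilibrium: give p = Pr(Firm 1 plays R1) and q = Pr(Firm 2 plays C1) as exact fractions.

p = 1/2, q = 1/2

Each player's mixing probability is pinned down by making the *other* player indifferent.
Firm 2 indifferent between C1 and C2: p·5 + (1−p)·1 = p·6 + (1−p)·0 ⟹ 1 + 4p = 0 + 6p ⟹ p = 1/2.
Firm 1 indifferent between R1 and R2: q·2 + (1−q)·0 = q·(-1) + (1−q)·3 ⟹ 0 + 2q = 3 + (-4)q ⟹ q = 1/2.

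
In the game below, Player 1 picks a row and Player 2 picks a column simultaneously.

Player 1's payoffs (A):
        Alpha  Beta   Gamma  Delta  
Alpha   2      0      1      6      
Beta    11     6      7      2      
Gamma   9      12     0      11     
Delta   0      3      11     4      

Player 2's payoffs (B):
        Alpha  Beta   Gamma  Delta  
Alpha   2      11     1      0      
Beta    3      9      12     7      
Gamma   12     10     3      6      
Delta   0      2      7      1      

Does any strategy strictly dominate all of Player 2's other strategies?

Check whether one of Player 2's strategies beats all alternatives regardless of what the opponent does.
Alpha is not dominant: against Alpha, Beta gives 11 > 2.
Beta is not dominant: against Beta, Gamma gives 12 > 9.
Gamma is not dominant: against Alpha, Alpha gives 2 > 1.
Delta is not dominant: against Alpha, Alpha gives 2 > 0.
No single strategy is best against every opponent action.

None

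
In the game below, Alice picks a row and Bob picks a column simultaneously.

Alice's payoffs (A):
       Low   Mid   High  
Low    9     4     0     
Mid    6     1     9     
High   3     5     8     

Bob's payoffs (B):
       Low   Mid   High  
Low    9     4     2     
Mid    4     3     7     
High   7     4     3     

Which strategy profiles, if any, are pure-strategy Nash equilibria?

Check mutual best responses: a cell is a NE iff neither player can gain by unilaterally deviating.
Alice's best responses — vs Low: Low (payoff 9); vs Mid: High (payoff 5); vs High: Mid (payoff 9).
Bob's best responses — vs Low: Low (payoff 9); vs Mid: High (payoff 7); vs High: Low (payoff 7).
Mutual best responses occur at (Low, Low) and (Mid, High); at each, neither player gains by switching.

(Low, Low) and (Mid, High)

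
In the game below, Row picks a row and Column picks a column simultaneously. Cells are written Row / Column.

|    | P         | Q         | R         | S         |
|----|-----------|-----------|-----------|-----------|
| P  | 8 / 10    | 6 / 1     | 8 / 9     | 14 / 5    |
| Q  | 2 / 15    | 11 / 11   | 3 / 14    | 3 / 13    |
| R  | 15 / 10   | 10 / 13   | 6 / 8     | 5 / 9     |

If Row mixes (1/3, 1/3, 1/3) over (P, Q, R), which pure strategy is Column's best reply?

P

Column's best reply maximizes expected payoff against the mix.
P: (1/3)·10 + (1/3)·15 + (1/3)·10 = 35/3
Q: (1/3)·1 + (1/3)·11 + (1/3)·13 = 25/3
R: (1/3)·9 + (1/3)·14 + (1/3)·8 = 31/3
S: (1/3)·5 + (1/3)·13 + (1/3)·9 = 9
Highest expected payoff is 35/3, from P.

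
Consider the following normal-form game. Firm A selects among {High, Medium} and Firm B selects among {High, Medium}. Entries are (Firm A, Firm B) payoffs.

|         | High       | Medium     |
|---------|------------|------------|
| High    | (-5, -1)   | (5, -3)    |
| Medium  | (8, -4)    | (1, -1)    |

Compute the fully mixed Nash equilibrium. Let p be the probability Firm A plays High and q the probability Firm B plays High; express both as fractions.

p = 3/5, q = 4/17

In a mixed NE each player is indifferent between their pure strategies, so the opponent's mix sets the indifference.
Firm B indifferent between High and Medium: p·(-1) + (1−p)·(-4) = p·(-3) + (1−p)·(-1) ⟹ (-4) + 3p = (-1) + (-2)p ⟹ p = 3/5.
Firm A indifferent between High and Medium: q·(-5) + (1−q)·5 = q·8 + (1−q)·1 ⟹ 5 + (-10)q = 1 + 7q ⟹ q = 4/17.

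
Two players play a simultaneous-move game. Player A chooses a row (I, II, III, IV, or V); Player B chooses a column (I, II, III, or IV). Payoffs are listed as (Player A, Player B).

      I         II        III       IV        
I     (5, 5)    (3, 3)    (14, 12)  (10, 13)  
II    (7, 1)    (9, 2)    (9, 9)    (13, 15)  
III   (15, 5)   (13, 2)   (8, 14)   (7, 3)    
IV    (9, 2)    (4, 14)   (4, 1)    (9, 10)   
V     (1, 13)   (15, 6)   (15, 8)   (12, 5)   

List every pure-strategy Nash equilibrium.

A profile is a Nash equilibrium when each player is best-responding to the other.
Player A's best responses — vs I: III (payoff 15); vs II: V (payoff 15); vs III: V (payoff 15); vs IV: II (payoff 13).
Player B's best responses — vs I: IV (payoff 13); vs II: IV (payoff 15); vs III: III (payoff 14); vs IV: II (payoff 14); vs V: I (payoff 13).
The only mutual best response is (II, IV); neither player gains by switching there.

(II, IV)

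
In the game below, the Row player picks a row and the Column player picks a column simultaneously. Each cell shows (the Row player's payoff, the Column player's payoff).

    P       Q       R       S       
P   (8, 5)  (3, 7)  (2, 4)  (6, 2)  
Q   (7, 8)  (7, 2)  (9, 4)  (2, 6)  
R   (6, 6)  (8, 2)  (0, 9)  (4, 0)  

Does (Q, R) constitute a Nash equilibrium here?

No

Holding the Column player at R: the Row player gets 9 from Q, versus 2 from P, 0 from R. No profitable deviation for the Row player.
Holding the Row player at Q: the Column player gets 4 from R but could get 8 by switching to P. The Column player has a profitable deviation.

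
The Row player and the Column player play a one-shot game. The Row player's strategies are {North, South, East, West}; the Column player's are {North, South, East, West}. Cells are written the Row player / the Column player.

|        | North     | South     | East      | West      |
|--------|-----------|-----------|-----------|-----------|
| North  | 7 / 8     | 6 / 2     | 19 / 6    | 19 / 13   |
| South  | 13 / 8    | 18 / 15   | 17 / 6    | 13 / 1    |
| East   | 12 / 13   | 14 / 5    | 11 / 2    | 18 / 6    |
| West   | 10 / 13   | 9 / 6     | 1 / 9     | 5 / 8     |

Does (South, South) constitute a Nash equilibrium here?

Holding the Column player at South: the Row player gets 18 from South, versus 6 from North, 14 from East, 9 from West. No profitable deviation for the Row player.
Holding the Row player at South: the Column player gets 15 from South, versus 8 from North, 6 from East, 1 from West. No profitable deviation for the Column player either.

Yes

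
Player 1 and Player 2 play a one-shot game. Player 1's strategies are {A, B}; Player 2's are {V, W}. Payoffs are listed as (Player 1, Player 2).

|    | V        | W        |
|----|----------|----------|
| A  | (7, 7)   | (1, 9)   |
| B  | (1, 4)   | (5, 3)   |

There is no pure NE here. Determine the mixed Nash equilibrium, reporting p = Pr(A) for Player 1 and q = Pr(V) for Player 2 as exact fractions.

Each player's mixing probability is pinned down by making the *other* player indifferent.
Player 2 indifferent between V and W: p·7 + (1−p)·4 = p·9 + (1−p)·3 ⟹ 4 + 3p = 3 + 6p ⟹ p = 1/3.
Player 1 indifferent between A and B: q·7 + (1−q)·1 = q·1 + (1−q)·5 ⟹ 1 + 6q = 5 + (-4)q ⟹ q = 2/5.

p = 1/3, q = 2/5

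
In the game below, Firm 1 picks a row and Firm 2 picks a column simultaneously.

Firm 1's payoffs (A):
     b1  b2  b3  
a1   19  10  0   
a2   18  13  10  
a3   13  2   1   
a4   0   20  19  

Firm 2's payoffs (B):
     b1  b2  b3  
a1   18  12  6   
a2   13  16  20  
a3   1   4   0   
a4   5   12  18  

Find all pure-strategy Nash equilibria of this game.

(a1, b1) and (a4, b3)

Check mutual best responses: a cell is a NE iff neither player can gain by unilaterally deviating.
Firm 1's best responses — vs b1: a1 (payoff 19); vs b2: a4 (payoff 20); vs b3: a4 (payoff 19).
Firm 2's best responses — vs a1: b1 (payoff 18); vs a2: b3 (payoff 20); vs a3: b2 (payoff 4); vs a4: b3 (payoff 18).
Mutual best responses occur at (a1, b1) and (a4, b3); at each, neither player gains by switching.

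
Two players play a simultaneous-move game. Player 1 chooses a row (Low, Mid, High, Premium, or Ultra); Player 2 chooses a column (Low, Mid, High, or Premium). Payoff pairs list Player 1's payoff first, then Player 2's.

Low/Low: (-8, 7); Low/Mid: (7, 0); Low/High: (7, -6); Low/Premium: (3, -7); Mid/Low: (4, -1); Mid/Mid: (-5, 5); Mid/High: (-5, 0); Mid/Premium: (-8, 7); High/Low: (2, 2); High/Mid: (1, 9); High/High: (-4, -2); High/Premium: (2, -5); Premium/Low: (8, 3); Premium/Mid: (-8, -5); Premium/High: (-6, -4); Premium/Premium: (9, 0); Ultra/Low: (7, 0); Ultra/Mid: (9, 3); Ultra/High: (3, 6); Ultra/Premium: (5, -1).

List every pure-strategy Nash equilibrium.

Check mutual best responses: a cell is a NE iff neither player can gain by unilaterally deviating.
Player 1's best responses — vs Low: Premium (payoff 8); vs Mid: Ultra (payoff 9); vs High: Low (payoff 7); vs Premium: Premium (payoff 9).
Player 2's best responses — vs Low: Low (payoff 7); vs Mid: Premium (payoff 7); vs High: Mid (payoff 9); vs Premium: Low (payoff 3); vs Ultra: High (payoff 6).
The only mutual best response is (Premium, Low); neither player gains by switching there.

(Premium, Low)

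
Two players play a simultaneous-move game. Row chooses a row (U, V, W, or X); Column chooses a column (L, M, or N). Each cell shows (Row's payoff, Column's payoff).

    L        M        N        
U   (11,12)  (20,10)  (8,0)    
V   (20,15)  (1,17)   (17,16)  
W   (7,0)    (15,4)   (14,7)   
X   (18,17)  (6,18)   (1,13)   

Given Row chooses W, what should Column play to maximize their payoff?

N

With Row fixed at W, Column's payoffs are: L → 0, M → 4, N → 7.
The maximum is 7, achieved by N.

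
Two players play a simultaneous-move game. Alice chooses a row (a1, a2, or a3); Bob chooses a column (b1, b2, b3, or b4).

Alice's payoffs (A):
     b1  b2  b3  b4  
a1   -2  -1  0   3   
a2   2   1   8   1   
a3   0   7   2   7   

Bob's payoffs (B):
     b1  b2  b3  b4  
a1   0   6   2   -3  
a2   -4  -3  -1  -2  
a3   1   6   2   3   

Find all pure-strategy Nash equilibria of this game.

(a2, b3) and (a3, b2)

Find each player's best response to every opponent strategy; NE are the intersections.
Alice's best responses — vs b1: a2 (payoff 2); vs b2: a3 (payoff 7); vs b3: a2 (payoff 8); vs b4: a3 (payoff 7).
Bob's best responses — vs a1: b2 (payoff 6); vs a2: b3 (payoff -1); vs a3: b2 (payoff 6).
Mutual best responses occur at (a2, b3) and (a3, b2); at each, neither player gains by switching.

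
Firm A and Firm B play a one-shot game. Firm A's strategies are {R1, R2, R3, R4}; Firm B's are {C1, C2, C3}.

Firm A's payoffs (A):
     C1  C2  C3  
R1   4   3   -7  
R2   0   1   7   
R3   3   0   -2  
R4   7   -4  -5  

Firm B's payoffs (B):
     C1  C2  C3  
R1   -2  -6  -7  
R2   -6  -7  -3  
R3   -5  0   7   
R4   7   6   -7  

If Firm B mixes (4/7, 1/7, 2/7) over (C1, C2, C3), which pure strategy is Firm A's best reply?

Compute Firm A's expected payoff from each pure strategy against the given mix.
R1: (4/7)·4 + (1/7)·3 + (2/7)·(-7) = 5/7
R2: (4/7)·0 + (1/7)·1 + (2/7)·7 = 15/7
R3: (4/7)·3 + (1/7)·0 + (2/7)·(-2) = 8/7
R4: (4/7)·7 + (1/7)·(-4) + (2/7)·(-5) = 2
Highest expected payoff is 15/7, from R2.

R2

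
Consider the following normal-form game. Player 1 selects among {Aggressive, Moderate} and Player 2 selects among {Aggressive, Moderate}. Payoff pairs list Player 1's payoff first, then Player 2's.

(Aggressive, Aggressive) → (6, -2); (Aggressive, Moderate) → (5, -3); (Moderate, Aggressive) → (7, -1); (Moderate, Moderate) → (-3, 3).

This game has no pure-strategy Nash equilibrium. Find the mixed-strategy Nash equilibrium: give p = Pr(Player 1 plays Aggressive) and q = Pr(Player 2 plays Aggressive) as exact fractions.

Each player's mixing probability is pinned down by making the *other* player indifferent.
Player 2 indifferent between Aggressive and Moderate: p·(-2) + (1−p)·(-1) = p·(-3) + (1−p)·3 ⟹ (-1) + (-1)p = 3 + (-6)p ⟹ p = 4/5.
Player 1 indifferent between Aggressive and Moderate: q·6 + (1−q)·5 = q·7 + (1−q)·(-3) ⟹ 5 + 1q = (-3) + 10q ⟹ q = 8/9.

p = 4/5, q = 8/9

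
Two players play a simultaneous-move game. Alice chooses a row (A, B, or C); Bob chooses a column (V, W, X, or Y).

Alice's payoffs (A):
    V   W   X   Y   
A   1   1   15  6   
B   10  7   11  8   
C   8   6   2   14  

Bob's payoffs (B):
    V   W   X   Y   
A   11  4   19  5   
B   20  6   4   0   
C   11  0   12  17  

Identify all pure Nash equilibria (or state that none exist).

(A, X), (B, V), and (C, Y)

Find each player's best response to every opponent strategy; NE are the intersections.
Alice's best responses — vs V: B (payoff 10); vs W: B (payoff 7); vs X: A (payoff 15); vs Y: C (payoff 14).
Bob's best responses — vs A: X (payoff 19); vs B: V (payoff 20); vs C: Y (payoff 17).
Mutual best responses occur at (A, X), (B, V), and (C, Y); at each, neither player gains by switching.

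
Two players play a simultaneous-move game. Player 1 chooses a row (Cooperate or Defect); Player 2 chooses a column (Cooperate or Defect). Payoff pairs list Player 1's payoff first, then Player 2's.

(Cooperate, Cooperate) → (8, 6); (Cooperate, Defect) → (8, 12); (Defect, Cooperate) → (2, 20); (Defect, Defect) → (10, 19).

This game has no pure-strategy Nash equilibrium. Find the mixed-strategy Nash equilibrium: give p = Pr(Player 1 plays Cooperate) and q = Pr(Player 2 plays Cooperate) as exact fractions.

p = 1/7, q = 1/4

Each player's mixing probability is pinned down by making the *other* player indifferent.
Player 2 indifferent between Cooperate and Defect: p·6 + (1−p)·20 = p·12 + (1−p)·19 ⟹ 20 + (-14)p = 19 + (-7)p ⟹ p = 1/7.
Player 1 indifferent between Cooperate and Defect: q·8 + (1−q)·8 = q·2 + (1−q)·10 ⟹ 8 + 0q = 10 + (-8)q ⟹ q = 1/4.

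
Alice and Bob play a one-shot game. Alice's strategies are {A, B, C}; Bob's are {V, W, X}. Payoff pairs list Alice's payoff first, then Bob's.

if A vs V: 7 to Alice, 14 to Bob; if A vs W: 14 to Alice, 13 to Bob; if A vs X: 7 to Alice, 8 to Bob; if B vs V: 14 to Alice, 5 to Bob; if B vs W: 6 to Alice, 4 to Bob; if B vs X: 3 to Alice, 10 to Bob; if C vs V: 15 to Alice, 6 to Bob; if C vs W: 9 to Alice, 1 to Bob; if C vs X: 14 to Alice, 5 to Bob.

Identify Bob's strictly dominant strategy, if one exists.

None

A strategy is strictly dominant if it gives Bob a strictly higher payoff than every other strategy, against every choice by the opponent.
V is not dominant: against B, X gives 10 > 5.
W is not dominant: against A, V gives 14 > 13.
X is not dominant: against A, V gives 14 > 8.
No single strategy is best against every opponent action.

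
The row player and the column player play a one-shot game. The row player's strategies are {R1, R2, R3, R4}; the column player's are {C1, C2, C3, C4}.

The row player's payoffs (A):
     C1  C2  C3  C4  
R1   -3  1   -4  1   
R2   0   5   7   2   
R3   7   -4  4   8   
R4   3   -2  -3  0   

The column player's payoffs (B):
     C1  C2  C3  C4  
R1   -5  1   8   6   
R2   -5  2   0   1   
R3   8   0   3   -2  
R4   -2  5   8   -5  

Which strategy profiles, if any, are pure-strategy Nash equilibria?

(R2, C2) and (R3, C1)

Find each player's best response to every opponent strategy; NE are the intersections.
The row player's best responses — vs C1: R3 (payoff 7); vs C2: R2 (payoff 5); vs C3: R2 (payoff 7); vs C4: R3 (payoff 8).
The column player's best responses — vs R1: C3 (payoff 8); vs R2: C2 (payoff 2); vs R3: C1 (payoff 8); vs R4: C3 (payoff 8).
Mutual best responses occur at (R2, C2) and (R3, C1); at each, neither player gains by switching.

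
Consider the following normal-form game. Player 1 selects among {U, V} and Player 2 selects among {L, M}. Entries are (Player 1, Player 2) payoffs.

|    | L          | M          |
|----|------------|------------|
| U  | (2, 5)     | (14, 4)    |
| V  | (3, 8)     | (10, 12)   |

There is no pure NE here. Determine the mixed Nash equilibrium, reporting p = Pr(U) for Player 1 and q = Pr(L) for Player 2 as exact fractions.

p = 4/5, q = 4/5

Each player's mixing probability is pinned down by making the *other* player indifferent.
Player 2 indifferent between L and M: p·5 + (1−p)·8 = p·4 + (1−p)·12 ⟹ 8 + (-3)p = 12 + (-8)p ⟹ p = 4/5.
Player 1 indifferent between U and V: q·2 + (1−q)·14 = q·3 + (1−q)·10 ⟹ 14 + (-12)q = 10 + (-7)q ⟹ q = 4/5.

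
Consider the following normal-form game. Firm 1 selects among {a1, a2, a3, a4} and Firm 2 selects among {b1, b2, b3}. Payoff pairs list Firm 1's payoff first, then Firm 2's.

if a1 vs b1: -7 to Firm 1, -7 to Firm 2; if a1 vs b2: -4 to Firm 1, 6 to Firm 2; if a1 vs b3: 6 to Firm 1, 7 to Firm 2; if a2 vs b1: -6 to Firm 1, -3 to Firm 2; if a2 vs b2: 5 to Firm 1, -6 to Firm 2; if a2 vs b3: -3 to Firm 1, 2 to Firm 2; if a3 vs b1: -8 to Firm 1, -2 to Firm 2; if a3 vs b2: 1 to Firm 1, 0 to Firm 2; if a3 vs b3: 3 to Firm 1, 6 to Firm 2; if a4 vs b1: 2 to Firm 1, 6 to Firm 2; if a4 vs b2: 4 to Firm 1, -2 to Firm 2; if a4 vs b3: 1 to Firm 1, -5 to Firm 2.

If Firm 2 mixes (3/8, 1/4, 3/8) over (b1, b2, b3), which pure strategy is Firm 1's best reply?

Firm 1's best reply maximizes expected payoff against the mix.
a1: (3/8)·(-7) + (1/4)·(-4) + (3/8)·6 = -11/8
a2: (3/8)·(-6) + (1/4)·5 + (3/8)·(-3) = -17/8
a3: (3/8)·(-8) + (1/4)·1 + (3/8)·3 = -13/8
a4: (3/8)·2 + (1/4)·4 + (3/8)·1 = 17/8
Highest expected payoff is 17/8, from a4.

a4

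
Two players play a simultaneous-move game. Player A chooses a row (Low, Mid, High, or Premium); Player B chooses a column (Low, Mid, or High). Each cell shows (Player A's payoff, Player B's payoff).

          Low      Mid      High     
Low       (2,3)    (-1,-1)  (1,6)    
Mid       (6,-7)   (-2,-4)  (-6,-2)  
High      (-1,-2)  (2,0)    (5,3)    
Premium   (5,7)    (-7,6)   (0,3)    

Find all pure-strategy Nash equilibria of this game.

Check mutual best responses: a cell is a NE iff neither player can gain by unilaterally deviating.
Player A's best responses — vs Low: Mid (payoff 6); vs Mid: High (payoff 2); vs High: High (payoff 5).
Player B's best responses — vs Low: High (payoff 6); vs Mid: High (payoff -2); vs High: High (payoff 3); vs Premium: Low (payoff 7).
The only mutual best response is (High, High); neither player gains by switching there.

(High, High)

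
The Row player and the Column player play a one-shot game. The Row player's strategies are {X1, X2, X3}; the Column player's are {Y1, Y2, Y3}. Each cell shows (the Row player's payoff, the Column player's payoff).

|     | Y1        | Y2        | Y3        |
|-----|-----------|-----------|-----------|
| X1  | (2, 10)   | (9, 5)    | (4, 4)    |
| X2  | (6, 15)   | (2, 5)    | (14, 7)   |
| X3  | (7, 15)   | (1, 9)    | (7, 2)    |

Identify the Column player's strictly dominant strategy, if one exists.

Y1

Check whether one of the Column player's strategies beats all alternatives regardless of what the opponent does.
Y1 strictly dominates: vs X1: 10 > each of {5, 4}; vs X2: 15 > each of {5, 7}; vs X3: 15 > each of {9, 2}.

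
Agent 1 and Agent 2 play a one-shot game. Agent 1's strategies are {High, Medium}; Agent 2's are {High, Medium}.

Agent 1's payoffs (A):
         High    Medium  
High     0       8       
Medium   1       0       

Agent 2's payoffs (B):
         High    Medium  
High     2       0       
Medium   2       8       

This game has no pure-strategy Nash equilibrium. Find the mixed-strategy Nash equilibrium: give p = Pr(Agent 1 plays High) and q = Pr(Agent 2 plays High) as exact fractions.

p = 3/4, q = 8/9

Each player's mixing probability is pinned down by making the *other* player indifferent.
Agent 2 indifferent between High and Medium: p·2 + (1−p)·2 = p·0 + (1−p)·8 ⟹ 2 + 0p = 8 + (-8)p ⟹ p = 3/4.
Agent 1 indifferent between High and Medium: q·0 + (1−q)·8 = q·1 + (1−q)·0 ⟹ 8 + (-8)q = 0 + 1q ⟹ q = 8/9.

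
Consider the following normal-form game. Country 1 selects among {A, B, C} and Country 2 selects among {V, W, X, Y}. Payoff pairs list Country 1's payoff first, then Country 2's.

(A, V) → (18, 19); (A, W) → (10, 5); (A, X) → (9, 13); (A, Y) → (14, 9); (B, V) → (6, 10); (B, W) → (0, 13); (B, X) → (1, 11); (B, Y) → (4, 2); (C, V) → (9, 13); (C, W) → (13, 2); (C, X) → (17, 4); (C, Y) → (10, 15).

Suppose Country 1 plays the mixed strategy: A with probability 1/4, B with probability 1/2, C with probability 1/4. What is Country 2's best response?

Compute Country 2's expected payoff from each pure strategy against the given mix.
V: (1/4)·19 + (1/2)·10 + (1/4)·13 = 13
W: (1/4)·5 + (1/2)·13 + (1/4)·2 = 33/4
X: (1/4)·13 + (1/2)·11 + (1/4)·4 = 39/4
Y: (1/4)·9 + (1/2)·2 + (1/4)·15 = 7
Highest expected payoff is 13, from V.

V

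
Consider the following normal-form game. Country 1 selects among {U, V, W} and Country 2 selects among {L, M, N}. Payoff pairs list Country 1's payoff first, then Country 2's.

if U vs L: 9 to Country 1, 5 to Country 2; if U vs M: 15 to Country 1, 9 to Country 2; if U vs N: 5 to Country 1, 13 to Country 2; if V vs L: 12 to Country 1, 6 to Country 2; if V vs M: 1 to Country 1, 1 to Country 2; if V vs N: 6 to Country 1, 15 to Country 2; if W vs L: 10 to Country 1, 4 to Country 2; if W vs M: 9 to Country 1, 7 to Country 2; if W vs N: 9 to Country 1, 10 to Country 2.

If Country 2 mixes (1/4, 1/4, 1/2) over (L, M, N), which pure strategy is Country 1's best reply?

Compute Country 1's expected payoff from each pure strategy against the given mix.
U: (1/4)·9 + (1/4)·15 + (1/2)·5 = 17/2
V: (1/4)·12 + (1/4)·1 + (1/2)·6 = 25/4
W: (1/4)·10 + (1/4)·9 + (1/2)·9 = 37/4
Highest expected payoff is 37/4, from W.

W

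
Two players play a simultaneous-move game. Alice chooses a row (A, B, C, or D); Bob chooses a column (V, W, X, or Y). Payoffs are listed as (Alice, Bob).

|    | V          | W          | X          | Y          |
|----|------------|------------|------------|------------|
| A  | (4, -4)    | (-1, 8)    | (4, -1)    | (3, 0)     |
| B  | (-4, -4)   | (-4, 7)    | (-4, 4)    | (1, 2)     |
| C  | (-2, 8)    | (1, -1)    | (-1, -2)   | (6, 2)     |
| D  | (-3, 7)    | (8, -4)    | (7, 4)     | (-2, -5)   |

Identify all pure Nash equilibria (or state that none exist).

Find each player's best response to every opponent strategy; NE are the intersections.
Alice's best responses — vs V: A (payoff 4); vs W: D (payoff 8); vs X: D (payoff 7); vs Y: C (payoff 6).
Bob's best responses — vs A: W (payoff 8); vs B: W (payoff 7); vs C: V (payoff 8); vs D: V (payoff 7).
No cell has both players best-responding. For instance, Alice's best reply to X is D, but against D Bob prefers V over X.

There is no pure-strategy Nash equilibrium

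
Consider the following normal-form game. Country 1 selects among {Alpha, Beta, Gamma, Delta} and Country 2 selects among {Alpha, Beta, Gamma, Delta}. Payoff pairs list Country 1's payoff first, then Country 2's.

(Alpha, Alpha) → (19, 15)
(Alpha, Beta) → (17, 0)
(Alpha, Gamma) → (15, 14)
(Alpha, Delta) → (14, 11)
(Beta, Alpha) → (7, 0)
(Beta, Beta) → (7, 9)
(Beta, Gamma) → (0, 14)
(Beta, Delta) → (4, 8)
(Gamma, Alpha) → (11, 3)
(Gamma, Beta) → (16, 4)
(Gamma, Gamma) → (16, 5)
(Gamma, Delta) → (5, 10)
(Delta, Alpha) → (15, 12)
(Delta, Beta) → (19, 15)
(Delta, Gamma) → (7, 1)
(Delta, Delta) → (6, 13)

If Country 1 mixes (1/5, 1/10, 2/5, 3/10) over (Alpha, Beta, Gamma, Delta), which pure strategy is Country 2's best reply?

Delta

Compute Country 2's expected payoff from each pure strategy against the given mix.
Alpha: (1/5)·15 + (1/10)·0 + (2/5)·3 + (3/10)·12 = 39/5
Beta: (1/5)·0 + (1/10)·9 + (2/5)·4 + (3/10)·15 = 7
Gamma: (1/5)·14 + (1/10)·14 + (2/5)·5 + (3/10)·1 = 13/2
Delta: (1/5)·11 + (1/10)·8 + (2/5)·10 + (3/10)·13 = 109/10
Highest expected payoff is 109/10, from Delta.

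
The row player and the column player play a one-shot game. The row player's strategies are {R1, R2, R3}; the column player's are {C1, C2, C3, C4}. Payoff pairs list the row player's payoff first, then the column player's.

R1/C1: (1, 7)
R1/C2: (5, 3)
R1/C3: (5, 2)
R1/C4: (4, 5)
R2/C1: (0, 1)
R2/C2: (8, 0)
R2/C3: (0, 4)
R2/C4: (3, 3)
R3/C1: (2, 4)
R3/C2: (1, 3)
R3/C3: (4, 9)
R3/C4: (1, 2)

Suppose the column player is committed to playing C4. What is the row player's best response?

R1

With the column player fixed at C4, the row player's payoffs are: R1 → 4, R2 → 3, R3 → 1.
The maximum is 4, achieved by R1.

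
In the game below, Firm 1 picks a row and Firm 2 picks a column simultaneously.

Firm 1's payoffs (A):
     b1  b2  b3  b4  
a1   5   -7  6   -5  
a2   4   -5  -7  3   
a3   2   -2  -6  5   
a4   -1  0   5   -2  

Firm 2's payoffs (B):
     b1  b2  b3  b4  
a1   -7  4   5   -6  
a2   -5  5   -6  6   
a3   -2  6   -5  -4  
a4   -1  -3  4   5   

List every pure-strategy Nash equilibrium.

(a1, b3)

Check mutual best responses: a cell is a NE iff neither player can gain by unilaterally deviating.
Firm 1's best responses — vs b1: a1 (payoff 5); vs b2: a4 (payoff 0); vs b3: a1 (payoff 6); vs b4: a3 (payoff 5).
Firm 2's best responses — vs a1: b3 (payoff 5); vs a2: b4 (payoff 6); vs a3: b2 (payoff 6); vs a4: b4 (payoff 5).
The only mutual best response is (a1, b3); neither player gains by switching there.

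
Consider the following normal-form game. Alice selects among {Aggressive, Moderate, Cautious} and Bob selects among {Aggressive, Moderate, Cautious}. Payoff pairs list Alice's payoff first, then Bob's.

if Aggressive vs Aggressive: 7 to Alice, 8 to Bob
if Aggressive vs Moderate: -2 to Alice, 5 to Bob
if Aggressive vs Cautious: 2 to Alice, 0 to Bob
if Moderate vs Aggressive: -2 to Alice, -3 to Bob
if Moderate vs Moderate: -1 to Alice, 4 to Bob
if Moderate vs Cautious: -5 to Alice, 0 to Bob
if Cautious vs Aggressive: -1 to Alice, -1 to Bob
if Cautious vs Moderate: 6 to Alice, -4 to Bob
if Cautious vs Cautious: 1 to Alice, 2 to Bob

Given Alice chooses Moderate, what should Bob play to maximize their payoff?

Moderate

With Alice fixed at Moderate, Bob's payoffs are: Aggressive → -3, Moderate → 4, Cautious → 0.
The maximum is 4, achieved by Moderate.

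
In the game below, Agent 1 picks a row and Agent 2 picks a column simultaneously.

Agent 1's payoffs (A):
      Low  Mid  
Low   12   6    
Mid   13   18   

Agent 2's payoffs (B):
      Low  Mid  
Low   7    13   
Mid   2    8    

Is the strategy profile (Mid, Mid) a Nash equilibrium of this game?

Holding Agent 2 at Mid: Agent 1 gets 18 from Mid, versus 6 from Low. No profitable deviation for Agent 1.
Holding Agent 1 at Mid: Agent 2 gets 8 from Mid, versus 2 from Low. No profitable deviation for Agent 2 either.

Yes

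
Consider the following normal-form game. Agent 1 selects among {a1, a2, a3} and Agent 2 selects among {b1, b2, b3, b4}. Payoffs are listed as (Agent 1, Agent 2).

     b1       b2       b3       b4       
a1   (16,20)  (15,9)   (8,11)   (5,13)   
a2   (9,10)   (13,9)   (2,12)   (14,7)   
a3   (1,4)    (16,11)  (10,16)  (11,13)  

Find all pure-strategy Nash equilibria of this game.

(a1, b1) and (a3, b3)

Check mutual best responses: a cell is a NE iff neither player can gain by unilaterally deviating.
Agent 1's best responses — vs b1: a1 (payoff 16); vs b2: a3 (payoff 16); vs b3: a3 (payoff 10); vs b4: a2 (payoff 14).
Agent 2's best responses — vs a1: b1 (payoff 20); vs a2: b3 (payoff 12); vs a3: b3 (payoff 16).
Mutual best responses occur at (a1, b1) and (a3, b3); at each, neither player gains by switching.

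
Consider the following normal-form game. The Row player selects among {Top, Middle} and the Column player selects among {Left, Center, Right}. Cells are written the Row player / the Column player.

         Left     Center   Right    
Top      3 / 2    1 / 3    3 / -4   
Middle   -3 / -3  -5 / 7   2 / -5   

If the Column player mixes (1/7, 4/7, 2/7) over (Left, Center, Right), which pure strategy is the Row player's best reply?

The Row player's best reply maximizes expected payoff against the mix.
Top: (1/7)·3 + (4/7)·1 + (2/7)·3 = 13/7
Middle: (1/7)·(-3) + (4/7)·(-5) + (2/7)·2 = -19/7
Highest expected payoff is 13/7, from Top.

Top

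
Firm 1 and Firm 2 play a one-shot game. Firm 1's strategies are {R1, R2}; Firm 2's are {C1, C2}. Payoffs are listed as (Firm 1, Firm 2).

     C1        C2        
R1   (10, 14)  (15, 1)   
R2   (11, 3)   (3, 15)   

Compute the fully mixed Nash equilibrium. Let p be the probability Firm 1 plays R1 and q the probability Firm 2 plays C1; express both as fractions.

In a mixed NE each player is indifferent between their pure strategies, so the opponent's mix sets the indifference.
Firm 2 indifferent between C1 and C2: p·14 + (1−p)·3 = p·1 + (1−p)·15 ⟹ 3 + 11p = 15 + (-14)p ⟹ p = 12/25.
Firm 1 indifferent between R1 and R2: q·10 + (1−q)·15 = q·11 + (1−q)·3 ⟹ 15 + (-5)q = 3 + 8q ⟹ q = 12/13.

p = 12/25, q = 12/13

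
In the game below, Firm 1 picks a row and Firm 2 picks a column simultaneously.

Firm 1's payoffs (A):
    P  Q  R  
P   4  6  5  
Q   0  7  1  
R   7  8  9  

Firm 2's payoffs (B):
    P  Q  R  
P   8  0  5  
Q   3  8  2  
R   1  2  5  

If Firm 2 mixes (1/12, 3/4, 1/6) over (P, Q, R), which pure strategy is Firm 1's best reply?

R

Compute Firm 1's expected payoff from each pure strategy against the given mix.
P: (1/12)·4 + (3/4)·6 + (1/6)·5 = 17/3
Q: (1/12)·0 + (3/4)·7 + (1/6)·1 = 65/12
R: (1/12)·7 + (3/4)·8 + (1/6)·9 = 97/12
Highest expected payoff is 97/12, from R.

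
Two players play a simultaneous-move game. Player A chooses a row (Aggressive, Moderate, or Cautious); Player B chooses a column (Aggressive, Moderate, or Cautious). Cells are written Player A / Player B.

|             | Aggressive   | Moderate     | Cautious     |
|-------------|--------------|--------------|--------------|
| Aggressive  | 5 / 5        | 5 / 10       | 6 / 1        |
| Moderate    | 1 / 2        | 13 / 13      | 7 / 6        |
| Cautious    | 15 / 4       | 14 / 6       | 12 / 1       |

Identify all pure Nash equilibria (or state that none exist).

(Cautious, Moderate)

A profile is a Nash equilibrium when each player is best-responding to the other.
Player A's best responses — vs Aggressive: Cautious (payoff 15); vs Moderate: Cautious (payoff 14); vs Cautious: Cautious (payoff 12).
Player B's best responses — vs Aggressive: Moderate (payoff 10); vs Moderate: Moderate (payoff 13); vs Cautious: Moderate (payoff 6).
The only mutual best response is (Cautious, Moderate); neither player gains by switching there.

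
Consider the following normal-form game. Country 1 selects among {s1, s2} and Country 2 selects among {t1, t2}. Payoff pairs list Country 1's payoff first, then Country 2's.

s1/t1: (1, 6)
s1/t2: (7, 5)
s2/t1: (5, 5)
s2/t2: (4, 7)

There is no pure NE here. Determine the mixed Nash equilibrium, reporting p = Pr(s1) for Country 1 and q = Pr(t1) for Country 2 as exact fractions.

In a mixed NE each player is indifferent between their pure strategies, so the opponent's mix sets the indifference.
Country 2 indifferent between t1 and t2: p·6 + (1−p)·5 = p·5 + (1−p)·7 ⟹ 5 + 1p = 7 + (-2)p ⟹ p = 2/3.
Country 1 indifferent between s1 and s2: q·1 + (1−q)·7 = q·5 + (1−q)·4 ⟹ 7 + (-6)q = 4 + 1q ⟹ q = 3/7.

p = 2/3, q = 3/7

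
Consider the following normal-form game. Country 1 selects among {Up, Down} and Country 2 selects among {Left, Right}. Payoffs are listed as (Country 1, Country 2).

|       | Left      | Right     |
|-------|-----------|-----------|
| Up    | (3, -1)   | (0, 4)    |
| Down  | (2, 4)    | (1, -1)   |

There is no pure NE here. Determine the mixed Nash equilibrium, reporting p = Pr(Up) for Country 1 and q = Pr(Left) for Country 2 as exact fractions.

Each player's mixing probability is pinned down by making the *other* player indifferent.
Country 2 indifferent between Left and Right: p·(-1) + (1−p)·4 = p·4 + (1−p)·(-1) ⟹ 4 + (-5)p = (-1) + 5p ⟹ p = 1/2.
Country 1 indifferent between Up and Down: q·3 + (1−q)·0 = q·2 + (1−q)·1 ⟹ 0 + 3q = 1 + 1q ⟹ q = 1/2.

p = 1/2, q = 1/2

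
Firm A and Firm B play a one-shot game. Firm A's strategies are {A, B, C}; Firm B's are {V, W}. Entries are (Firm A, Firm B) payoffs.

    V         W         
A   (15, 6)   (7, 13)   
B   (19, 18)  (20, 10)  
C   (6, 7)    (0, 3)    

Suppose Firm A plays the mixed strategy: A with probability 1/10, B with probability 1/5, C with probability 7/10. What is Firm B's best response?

V

Compute Firm B's expected payoff from each pure strategy against the given mix.
V: (1/10)·6 + (1/5)·18 + (7/10)·7 = 91/10
W: (1/10)·13 + (1/5)·10 + (7/10)·3 = 27/5
Highest expected payoff is 91/10, from V.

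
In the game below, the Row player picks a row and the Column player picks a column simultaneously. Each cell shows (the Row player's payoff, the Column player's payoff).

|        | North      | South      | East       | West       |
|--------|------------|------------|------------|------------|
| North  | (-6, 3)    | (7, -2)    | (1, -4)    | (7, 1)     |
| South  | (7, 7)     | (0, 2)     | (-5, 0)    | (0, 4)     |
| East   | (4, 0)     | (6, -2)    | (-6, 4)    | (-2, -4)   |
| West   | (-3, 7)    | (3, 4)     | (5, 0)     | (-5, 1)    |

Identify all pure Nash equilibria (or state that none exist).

Check mutual best responses: a cell is a NE iff neither player can gain by unilaterally deviating.
The Row player's best responses — vs North: South (payoff 7); vs South: North (payoff 7); vs East: West (payoff 5); vs West: North (payoff 7).
The Column player's best responses — vs North: North (payoff 3); vs South: North (payoff 7); vs East: East (payoff 4); vs West: North (payoff 7).
The only mutual best response is (South, North); neither player gains by switching there.

(South, North)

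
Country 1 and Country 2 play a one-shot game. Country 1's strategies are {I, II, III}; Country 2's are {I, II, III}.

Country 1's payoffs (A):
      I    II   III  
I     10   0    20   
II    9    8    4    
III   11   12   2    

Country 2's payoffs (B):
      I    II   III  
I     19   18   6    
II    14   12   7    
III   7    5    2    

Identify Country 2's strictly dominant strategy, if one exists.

I

A strategy is strictly dominant if it gives Country 2 a strictly higher payoff than every other strategy, against every choice by the opponent.
I strictly dominates: vs I: 19 > each of {18, 6}; vs II: 14 > each of {12, 7}; vs III: 7 > each of {5, 2}.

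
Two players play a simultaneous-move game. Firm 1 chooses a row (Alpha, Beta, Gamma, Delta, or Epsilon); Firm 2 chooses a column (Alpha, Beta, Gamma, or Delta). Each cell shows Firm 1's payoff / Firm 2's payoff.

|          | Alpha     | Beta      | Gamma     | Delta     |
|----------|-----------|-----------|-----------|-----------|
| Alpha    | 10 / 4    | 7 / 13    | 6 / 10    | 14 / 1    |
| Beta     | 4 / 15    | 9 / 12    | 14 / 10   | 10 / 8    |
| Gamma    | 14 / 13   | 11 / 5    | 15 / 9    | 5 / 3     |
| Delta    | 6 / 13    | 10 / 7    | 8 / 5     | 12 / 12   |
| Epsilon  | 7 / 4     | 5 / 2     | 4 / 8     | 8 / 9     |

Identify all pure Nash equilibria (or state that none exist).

Find each player's best response to every opponent strategy; NE are the intersections.
Firm 1's best responses — vs Alpha: Gamma (payoff 14); vs Beta: Gamma (payoff 11); vs Gamma: Gamma (payoff 15); vs Delta: Alpha (payoff 14).
Firm 2's best responses — vs Alpha: Beta (payoff 13); vs Beta: Alpha (payoff 15); vs Gamma: Alpha (payoff 13); vs Delta: Alpha (payoff 13); vs Epsilon: Delta (payoff 9).
The only mutual best response is (Gamma, Alpha); neither player gains by switching there.

(Gamma, Alpha)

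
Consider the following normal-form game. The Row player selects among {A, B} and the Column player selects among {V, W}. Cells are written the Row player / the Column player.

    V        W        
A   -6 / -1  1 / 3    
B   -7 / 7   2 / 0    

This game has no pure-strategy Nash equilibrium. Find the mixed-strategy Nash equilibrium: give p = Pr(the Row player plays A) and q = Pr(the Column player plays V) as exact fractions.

p = 7/11, q = 1/2

Each player's mixing probability is pinned down by making the *other* player indifferent.
The Column player indifferent between V and W: p·(-1) + (1−p)·7 = p·3 + (1−p)·0 ⟹ 7 + (-8)p = 0 + 3p ⟹ p = 7/11.
The Row player indifferent between A and B: q·(-6) + (1−q)·1 = q·(-7) + (1−q)·2 ⟹ 1 + (-7)q = 2 + (-9)q ⟹ q = 1/2.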